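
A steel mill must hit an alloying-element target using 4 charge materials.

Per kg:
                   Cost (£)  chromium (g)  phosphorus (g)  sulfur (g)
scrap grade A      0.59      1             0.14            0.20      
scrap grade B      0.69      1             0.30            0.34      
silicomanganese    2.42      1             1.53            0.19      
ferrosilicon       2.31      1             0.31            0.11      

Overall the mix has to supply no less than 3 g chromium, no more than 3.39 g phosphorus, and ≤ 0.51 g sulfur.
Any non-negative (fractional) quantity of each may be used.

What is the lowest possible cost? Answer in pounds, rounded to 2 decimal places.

£3.49

This is a linear program. Let x1 = kg of scrap grade A, x2 = kg of scrap grade B, x3 = kg of silicomanganese, x4 = kg of ferrosilicon.
min 0.59x1 + 0.69x2 + 2.42x3 + 2.31x4 with:
  1x1 + 1x2 + 1x3 + 1x4 ≥ 3   (chromium)
  0.14x1 + 0.3x2 + 1.53x3 + 0.31x4 ≤ 3.39   (phosphorus)
  0.2x1 + 0.34x2 + 0.19x3 + 0.11x4 ≤ 0.51   (sulfur)
  x1, x2, x3, x4 ≥ 0.
The cheapest feasible vertex uses only scrap grade A, ferrosilicon; scrap grade B, silicomanganese are not used. The chromium and sulfur requirements are met with equality.
Optimal quantities: scrap grade A = 2 kg, ferrosilicon = 1 kg.
Total cost: 0.59·2 + 2.31·1 = 3.4900.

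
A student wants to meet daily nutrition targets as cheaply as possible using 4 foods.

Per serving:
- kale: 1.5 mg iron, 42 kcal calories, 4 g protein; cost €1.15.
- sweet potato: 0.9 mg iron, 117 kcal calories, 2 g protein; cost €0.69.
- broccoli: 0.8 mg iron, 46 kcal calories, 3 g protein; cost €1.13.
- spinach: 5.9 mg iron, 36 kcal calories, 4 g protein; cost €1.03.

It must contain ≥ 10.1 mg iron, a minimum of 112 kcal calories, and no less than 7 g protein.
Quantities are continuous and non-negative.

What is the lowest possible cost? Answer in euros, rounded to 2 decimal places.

€2.00

Set it up as a linear program. Let x1 = servings of kale, x2 = servings of sweet potato, x3 = servings of broccoli, x4 = servings of spinach.
Minimize 1.15x1 + 0.69x2 + 1.13x3 + 1.03x4 s.t.:
  1.5x1 + 0.9x2 + 0.8x3 + 5.9x4 ≥ 10.1   (iron)
  42x1 + 117x2 + 46x3 + 36x4 ≥ 112   (calories)
  4x1 + 2x2 + 3x3 + 4x4 ≥ 7   (protein)
  x1, x2, x3, x4 ≥ 0.
The minimum-cost mix takes nothing from kale, broccoli — only sweet potato, spinach. The iron and calories requirements are met with equality.
Solving gives x2 = 0.4517, x4 = 1.643.
Hence cost = 0.69·0.4517 + 1.03·1.643 = €2.0040.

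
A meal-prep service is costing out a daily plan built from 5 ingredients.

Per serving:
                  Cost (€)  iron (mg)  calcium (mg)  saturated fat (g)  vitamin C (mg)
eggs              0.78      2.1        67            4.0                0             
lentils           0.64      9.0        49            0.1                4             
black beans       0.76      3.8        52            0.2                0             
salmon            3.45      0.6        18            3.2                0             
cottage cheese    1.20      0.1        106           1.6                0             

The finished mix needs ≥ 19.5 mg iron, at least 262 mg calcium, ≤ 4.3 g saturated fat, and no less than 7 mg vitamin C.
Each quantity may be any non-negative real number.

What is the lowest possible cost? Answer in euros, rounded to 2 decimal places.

€3.15

Let x1 = servings of eggs, x2 = servings of lentils, x3 = servings of black beans, x4 = servings of salmon, x5 = servings of cottage cheese.
min 0.78x1 + 0.64x2 + 0.76x3 + 3.45x4 + 1.2x5 with:
  2.1x1 + 9x2 + 3.8x3 + 0.6x4 + 0.1x5 ≥ 19.5   (iron)
  67x1 + 49x2 + 52x3 + 18x4 + 106x5 ≥ 262   (calcium)
  4x1 + 0.1x2 + 0.2x3 + 3.2x4 + 1.6x5 ≤ 4.3   (saturated fat)
  4x2 ≥ 7   (vitamin C)
  x1, x2, x3, x4, x5 ≥ 0.
The cheapest feasible vertex uses only lentils, cottage cheese; eggs, black beans, salmon are not used. There the iron and calcium constraints are tight.
Solving gives x2 = 2.15, x5 = 1.478.
Cost = 0.64·2.15 + 1.2·1.478 = 3.1496.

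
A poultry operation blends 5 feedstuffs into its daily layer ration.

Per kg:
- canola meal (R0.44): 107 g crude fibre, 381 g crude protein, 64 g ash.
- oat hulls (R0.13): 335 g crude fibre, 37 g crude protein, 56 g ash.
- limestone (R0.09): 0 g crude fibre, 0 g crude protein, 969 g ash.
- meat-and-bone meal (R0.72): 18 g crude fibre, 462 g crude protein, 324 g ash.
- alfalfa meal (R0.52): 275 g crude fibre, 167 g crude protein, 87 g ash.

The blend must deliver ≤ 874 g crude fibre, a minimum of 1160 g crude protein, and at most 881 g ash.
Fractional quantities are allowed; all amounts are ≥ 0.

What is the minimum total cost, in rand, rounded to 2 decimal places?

This is a linear program. Let x1 = kg of canola meal, x2 = kg of oat hulls, x3 = kg of limestone, x4 = kg of meat-and-bone meal, x5 = kg of alfalfa meal.
min 0.44x1 + 0.13x2 + 0.09x3 + 0.72x4 + 0.52x5 with:
  107x1 + 335x2 + 18x4 + 275x5 ≤ 874   (crude fibre)
  381x1 + 37x2 + 462x4 + 167x5 ≥ 1160   (crude protein)
  64x1 + 56x2 + 969x3 + 324x4 + 87x5 ≤ 881   (ash)
  x1, x2, x3, x4, x5 ≥ 0.
The cheapest feasible vertex uses only canola meal; oat hulls, limestone, meat-and-bone meal, alfalfa meal are not used. The crude protein requirement is met with equality.
So canola meal = 3.045 kg.
Cost = 0.44·3.045 = 1.3398.

R1.34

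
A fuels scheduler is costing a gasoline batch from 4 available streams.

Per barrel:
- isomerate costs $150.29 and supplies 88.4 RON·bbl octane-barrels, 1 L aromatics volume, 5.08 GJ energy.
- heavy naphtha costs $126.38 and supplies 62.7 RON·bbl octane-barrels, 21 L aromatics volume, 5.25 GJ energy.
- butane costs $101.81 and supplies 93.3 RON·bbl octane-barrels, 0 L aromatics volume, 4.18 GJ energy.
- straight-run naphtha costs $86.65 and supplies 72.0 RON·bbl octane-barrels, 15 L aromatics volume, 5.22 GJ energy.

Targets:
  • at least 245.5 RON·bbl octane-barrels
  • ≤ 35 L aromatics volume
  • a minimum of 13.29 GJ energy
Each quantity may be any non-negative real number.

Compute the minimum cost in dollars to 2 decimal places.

This is a linear program. Let x1 = barrels of isomerate, x2 = barrels of heavy naphtha, x3 = barrels of butane, x4 = barrels of straight-run naphtha.
Minimize 150.29x1 + 126.38x2 + 101.81x3 + 86.65x4 with:
  88.4x1 + 62.7x2 + 93.3x3 + 72x4 ≥ 245.5   (octane-barrels)
  1x1 + 21x2 + 15x4 ≤ 35   (aromatics volume)
  5.08x1 + 5.25x2 + 4.18x3 + 5.22x4 ≥ 13.29   (energy)
  x1, x2, x3, x4 ≥ 0.
The optimal basis is {butane, straight-run naphtha}; isomerate, heavy naphtha drop out. Binding constraints: octane-barrels and energy.
So butane = 1.7447 barrels, straight-run naphtha = 1.1489 barrels.
Total cost: 101.81·1.7447 + 86.65·1.1489 = 277.1801.

$277.18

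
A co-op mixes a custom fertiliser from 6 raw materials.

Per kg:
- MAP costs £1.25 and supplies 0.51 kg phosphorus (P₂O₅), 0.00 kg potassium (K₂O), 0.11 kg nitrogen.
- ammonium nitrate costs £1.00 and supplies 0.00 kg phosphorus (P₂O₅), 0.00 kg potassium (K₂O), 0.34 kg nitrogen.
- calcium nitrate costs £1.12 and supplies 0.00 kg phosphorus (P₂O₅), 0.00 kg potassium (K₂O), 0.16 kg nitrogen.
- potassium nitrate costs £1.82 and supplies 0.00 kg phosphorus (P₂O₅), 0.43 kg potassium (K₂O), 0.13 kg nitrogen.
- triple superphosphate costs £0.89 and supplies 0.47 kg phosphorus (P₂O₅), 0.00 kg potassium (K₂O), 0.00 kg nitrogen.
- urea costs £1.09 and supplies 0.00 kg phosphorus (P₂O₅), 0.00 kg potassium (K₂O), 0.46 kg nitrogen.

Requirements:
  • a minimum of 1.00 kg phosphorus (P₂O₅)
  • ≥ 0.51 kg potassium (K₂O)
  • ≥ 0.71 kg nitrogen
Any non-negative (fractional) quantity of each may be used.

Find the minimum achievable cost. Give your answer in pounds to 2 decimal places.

£5.37

Let x1 = kg of MAP, x2 = kg of ammonium nitrate, x3 = kg of calcium nitrate, x4 = kg of potassium nitrate, x5 = kg of triple superphosphate, x6 = kg of urea.
min 1.25x1 + 1x2 + 1.12x3 + 1.82x4 + 0.89x5 + 1.09x6 subject to:
  0.51x1 + 0.47x5 ≥ 1   (phosphorus (P₂O₅))
  0.43x4 ≥ 0.51   (potassium (K₂O))
  0.11x1 + 0.34x2 + 0.16x3 + 0.13x4 + 0.46x6 ≥ 0.71   (nitrogen)
  x1, x2, x3, x4, x5, x6 ≥ 0.
At the optimum only potassium nitrate, triple superphosphate, urea are positive (MAP, ammonium nitrate, calcium nitrate = 0). Binding constraints: phosphorus (P₂O₅), potassium (K₂O), nitrogen.
That vertex is x4 = 1.186, x5 = 2.128, x6 = 1.208.
Cost = 1.82·1.186 + 0.89·2.128 + 1.09·1.208 = 5.3692.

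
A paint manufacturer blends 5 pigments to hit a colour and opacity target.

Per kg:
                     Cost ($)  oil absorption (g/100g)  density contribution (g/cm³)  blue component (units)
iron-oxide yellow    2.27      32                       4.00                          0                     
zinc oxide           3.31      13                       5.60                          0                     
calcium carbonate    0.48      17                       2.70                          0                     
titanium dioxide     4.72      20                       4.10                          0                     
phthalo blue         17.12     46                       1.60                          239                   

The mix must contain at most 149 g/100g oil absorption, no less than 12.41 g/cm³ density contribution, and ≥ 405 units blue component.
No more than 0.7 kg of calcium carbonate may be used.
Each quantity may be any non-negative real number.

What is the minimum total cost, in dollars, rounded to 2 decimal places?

$33.79

Let x1 = kg of iron-oxide yellow, x2 = kg of zinc oxide, x3 = kg of calcium carbonate, x4 = kg of titanium dioxide, x5 = kg of phthalo blue.
Minimise 2.27x1 + 3.31x2 + 0.48x3 + 4.72x4 + 17.12x5 subject to:
  32x1 + 13x2 + 17x3 + 20x4 + 46x5 ≤ 149   (oil absorption)
  4x1 + 5.6x2 + 2.7x3 + 4.1x4 + 1.6x5 ≥ 12.41   (density contribution)
  239x5 ≥ 405   (blue component)
  x3 ≤ 0.7
  x1, x2, x3, x4, x5 ≥ 0.
The optimal basis is {iron-oxide yellow, zinc oxide, calcium carbonate, phthalo blue}; titanium dioxide drops out. Binding constraints: oil absorption, density contribution, blue component, the calcium carbonate cap.
So iron-oxide yellow = 1.806 kg, zinc oxide = 0.10438 kg, calcium carbonate = 0.7 kg, phthalo blue = 1.6946 kg.
Objective = 2.27·1.806 + 3.31·0.10438 + 0.48·0.7 + 17.12·1.6946 = 33.7927.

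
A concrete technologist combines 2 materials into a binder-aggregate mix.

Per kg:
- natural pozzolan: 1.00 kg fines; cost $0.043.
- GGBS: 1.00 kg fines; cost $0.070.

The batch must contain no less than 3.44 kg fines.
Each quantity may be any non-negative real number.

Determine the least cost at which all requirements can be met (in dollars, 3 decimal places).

Let x1 = kg of natural pozzolan, x2 = kg of GGBS.
min 0.043x1 + 0.07x2 subject to:
  1x1 + 1x2 ≥ 3.44   (fines)
  x1, x2 ≥ 0.
The optimal basis is {natural pozzolan}; GGBS drops out. The fines requirement is met with equality.
That vertex is x1 = 3.44.
Total cost: 0.043·3.44 = 0.14792.

$0.148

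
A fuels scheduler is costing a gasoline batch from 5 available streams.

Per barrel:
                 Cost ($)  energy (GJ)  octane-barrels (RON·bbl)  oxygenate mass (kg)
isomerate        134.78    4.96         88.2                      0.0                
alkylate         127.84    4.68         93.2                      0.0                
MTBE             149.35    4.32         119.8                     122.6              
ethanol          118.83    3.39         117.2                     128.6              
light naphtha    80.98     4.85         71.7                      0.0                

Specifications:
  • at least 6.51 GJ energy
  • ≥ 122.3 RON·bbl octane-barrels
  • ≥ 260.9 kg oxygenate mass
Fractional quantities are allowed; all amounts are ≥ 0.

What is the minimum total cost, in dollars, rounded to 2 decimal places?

Let x1 = barrels of isomerate, x2 = barrels of alkylate, x3 = barrels of MTBE, x4 = barrels of ethanol, x5 = barrels of light naphtha.
min 134.78x1 + 127.84x2 + 149.35x3 + 118.83x4 + 80.98x5 s.t.:
  4.96x1 + 4.68x2 + 4.32x3 + 3.39x4 + 4.85x5 ≥ 6.51   (energy)
  88.2x1 + 93.2x2 + 119.8x3 + 117.2x4 + 71.7x5 ≥ 122.3   (octane-barrels)
  122.6x3 + 128.6x4 ≥ 260.9   (oxygenate mass)
  x1, x2, x3, x4, x5 ≥ 0.
At the optimum only ethanol is positive (isomerate, alkylate, MTBE, light naphtha = 0). There the oxygenate mass constraint is tight.
That vertex is x4 = 2.0288.
Objective = 118.83·2.0288 = 241.0823.

$241.08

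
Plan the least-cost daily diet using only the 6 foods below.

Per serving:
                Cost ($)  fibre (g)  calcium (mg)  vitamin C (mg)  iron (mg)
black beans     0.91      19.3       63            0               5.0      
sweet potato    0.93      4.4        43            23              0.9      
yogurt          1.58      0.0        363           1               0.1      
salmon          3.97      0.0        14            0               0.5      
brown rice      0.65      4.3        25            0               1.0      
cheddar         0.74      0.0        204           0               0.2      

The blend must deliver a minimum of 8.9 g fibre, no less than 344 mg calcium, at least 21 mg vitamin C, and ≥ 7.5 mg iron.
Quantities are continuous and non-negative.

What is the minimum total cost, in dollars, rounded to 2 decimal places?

This is a linear program. Let x1 = servings of black beans, x2 = servings of sweet potato, x3 = servings of yogurt, x4 = servings of salmon, x5 = servings of brown rice, x6 = servings of cheddar.
Minimize 0.91x1 + 0.93x2 + 1.58x3 + 3.97x4 + 0.65x5 + 0.74x6 s.t.:
  19.3x1 + 4.4x2 + 4.3x5 ≥ 8.9   (fibre)
  63x1 + 43x2 + 363x3 + 14x4 + 25x5 + 204x6 ≥ 344   (calcium)
  23x2 + 1x3 ≥ 21   (vitamin C)
  5x1 + 0.9x2 + 0.1x3 + 0.5x4 + 1x5 + 0.2x6 ≥ 7.5   (iron)
  x1, x2, x3, x4, x5, x6 ≥ 0.
The cheapest feasible vertex uses only black beans, sweet potato, cheddar; yogurt, salmon, brown rice are not used. The calcium, vitamin C, iron requirements are met with equality.
Solving gives x1 = 1.2919, x2 = 0.91304, x6 = 1.0949.
Cost = 0.91·1.2919 + 0.93·0.91304 + 0.74·1.0949 = 2.83498.

$2.83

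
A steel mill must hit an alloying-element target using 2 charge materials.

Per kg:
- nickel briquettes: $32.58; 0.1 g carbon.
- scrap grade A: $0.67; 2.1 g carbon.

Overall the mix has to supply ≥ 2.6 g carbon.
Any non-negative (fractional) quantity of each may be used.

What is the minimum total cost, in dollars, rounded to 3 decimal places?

$0.830

This is a linear program. Let x1 = kg of nickel briquettes, x2 = kg of scrap grade A.
min 32.58x1 + 0.67x2 subject to:
  0.1x1 + 2.1x2 ≥ 2.6   (carbon)
  x1, x2 ≥ 0.
The minimum-cost mix takes nothing from nickel briquettes — only scrap grade A. Binding constraint: carbon.
That vertex is x2 = 1.2381.
Objective = 0.67·1.2381 = 0.82953.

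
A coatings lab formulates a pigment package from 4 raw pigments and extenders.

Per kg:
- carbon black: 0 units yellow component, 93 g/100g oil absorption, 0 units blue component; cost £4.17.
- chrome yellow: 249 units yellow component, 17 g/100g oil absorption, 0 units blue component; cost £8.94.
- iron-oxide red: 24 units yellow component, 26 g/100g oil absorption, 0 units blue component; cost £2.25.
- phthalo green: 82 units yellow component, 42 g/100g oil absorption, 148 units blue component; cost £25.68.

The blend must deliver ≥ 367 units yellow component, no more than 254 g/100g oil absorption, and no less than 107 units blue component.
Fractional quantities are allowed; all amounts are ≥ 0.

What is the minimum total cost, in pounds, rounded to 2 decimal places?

This is a linear program. Let x1 = kg of carbon black, x2 = kg of chrome yellow, x3 = kg of iron-oxide red, x4 = kg of phthalo green.
Minimise 4.17x1 + 8.94x2 + 2.25x3 + 25.68x4 s.t.:
  249x2 + 24x3 + 82x4 ≥ 367   (yellow component)
  93x1 + 17x2 + 26x3 + 42x4 ≤ 254   (oil absorption)
  148x4 ≥ 107   (blue component)
  x1, x2, x3, x4 ≥ 0.
The minimum-cost mix takes nothing from carbon black, iron-oxide red — only chrome yellow, phthalo green. There the yellow component and blue component constraints are tight.
Solving gives x2 = 1.2358, x4 = 0.72297.
Cost = 8.94·1.2358 + 25.68·0.72297 = 29.6139.

£29.61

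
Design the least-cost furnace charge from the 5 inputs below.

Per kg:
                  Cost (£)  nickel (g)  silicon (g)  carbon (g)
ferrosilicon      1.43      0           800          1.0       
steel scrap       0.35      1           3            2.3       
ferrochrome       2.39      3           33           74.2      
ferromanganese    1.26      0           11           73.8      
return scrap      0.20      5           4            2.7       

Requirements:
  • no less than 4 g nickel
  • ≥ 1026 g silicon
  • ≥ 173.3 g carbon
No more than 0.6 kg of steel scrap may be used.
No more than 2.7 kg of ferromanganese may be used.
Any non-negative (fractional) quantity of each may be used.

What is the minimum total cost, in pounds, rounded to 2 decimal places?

£4.84

This is a linear program. Let x1 = kg of ferrosilicon, x2 = kg of steel scrap, x3 = kg of ferrochrome, x4 = kg of ferromanganese, x5 = kg of return scrap.
min 1.43x1 + 0.35x2 + 2.39x3 + 1.26x4 + 0.2x5 subject to:
  1x2 + 3x3 + 5x5 ≥ 4   (nickel)
  800x1 + 3x2 + 33x3 + 11x4 + 4x5 ≥ 1026   (silicon)
  1x1 + 2.3x2 + 74.2x3 + 73.8x4 + 2.7x5 ≥ 173.3   (carbon)
  x2 ≤ 0.6
  x4 ≤ 2.7
  x1, x2, x3, x4, x5 ≥ 0.
The optimal basis is {ferrosilicon, ferromanganese, return scrap}; steel scrap, ferrochrome drop out. There the nickel, silicon, carbon constraints are tight.
That vertex is x1 = 1.247, x4 = 2.302, x5 = 0.8.
Hence cost = 1.43·1.247 + 1.26·2.302 + 0.2·0.8 = £4.8437.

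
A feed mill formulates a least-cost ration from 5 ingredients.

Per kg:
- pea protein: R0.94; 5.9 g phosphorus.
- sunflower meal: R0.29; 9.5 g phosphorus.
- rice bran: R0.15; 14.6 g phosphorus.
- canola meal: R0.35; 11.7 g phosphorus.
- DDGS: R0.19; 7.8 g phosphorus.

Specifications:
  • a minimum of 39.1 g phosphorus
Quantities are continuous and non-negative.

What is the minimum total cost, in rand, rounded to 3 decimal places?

Set it up as a linear program. Let x1 = kg of pea protein, x2 = kg of sunflower meal, x3 = kg of rice bran, x4 = kg of canola meal, x5 = kg of DDGS.
min 0.94x1 + 0.29x2 + 0.15x3 + 0.35x4 + 0.19x5 subject to:
  5.9x1 + 9.5x2 + 14.6x3 + 11.7x4 + 7.8x5 ≥ 39.1   (phosphorus)
  x1, x2, x3, x4, x5 ≥ 0.
The optimal basis is {rice bran}; pea protein, sunflower meal, canola meal, DDGS drop out. The phosphorus requirement is met with equality.
Solving gives x3 = 2.678.
Cost = 0.15·2.678 = 0.40170.

R0.402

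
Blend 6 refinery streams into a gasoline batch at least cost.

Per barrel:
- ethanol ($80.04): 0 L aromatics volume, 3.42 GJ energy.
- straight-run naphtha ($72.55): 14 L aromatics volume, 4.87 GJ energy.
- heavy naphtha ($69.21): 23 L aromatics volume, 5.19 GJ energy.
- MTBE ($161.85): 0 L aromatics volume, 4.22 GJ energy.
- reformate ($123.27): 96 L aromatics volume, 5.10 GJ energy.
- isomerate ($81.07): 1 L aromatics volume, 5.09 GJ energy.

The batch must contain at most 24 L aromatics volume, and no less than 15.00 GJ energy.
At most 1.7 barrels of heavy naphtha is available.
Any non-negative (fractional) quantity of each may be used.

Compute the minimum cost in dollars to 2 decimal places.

$226.02

Set it up as a linear program. Let x1 = barrels of ethanol, x2 = barrels of straight-run naphtha, x3 = barrels of heavy naphtha, x4 = barrels of MTBE, x5 = barrels of reformate, x6 = barrels of isomerate.
min 80.04x1 + 72.55x2 + 69.21x3 + 161.85x4 + 123.27x5 + 81.07x6 with:
  14x2 + 23x3 + 96x5 + 1x6 ≤ 24   (aromatics volume)
  3.42x1 + 4.87x2 + 5.19x3 + 4.22x4 + 5.1x5 + 5.09x6 ≥ 15   (energy)
  x3 ≤ 1.7
  x1, x2, x3, x4, x5, x6 ≥ 0.
The minimum-cost mix takes nothing from ethanol, straight-run naphtha, MTBE, reformate — only heavy naphtha, isomerate. The aromatics volume and energy requirements are met with equality.
That vertex is x3 = 0.95781, x6 = 1.9703.
Total cost: 69.21·0.95781 + 81.07·1.9703 = 226.0223.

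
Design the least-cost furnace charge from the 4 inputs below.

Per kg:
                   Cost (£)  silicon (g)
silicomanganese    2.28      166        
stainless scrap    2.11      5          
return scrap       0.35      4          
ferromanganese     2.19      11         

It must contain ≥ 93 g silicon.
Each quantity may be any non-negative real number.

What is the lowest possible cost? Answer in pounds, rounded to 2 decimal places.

Let x1 = kg of silicomanganese, x2 = kg of stainless scrap, x3 = kg of return scrap, x4 = kg of ferromanganese.
Minimize 2.28x1 + 2.11x2 + 0.35x3 + 2.19x4 s.t.:
  166x1 + 5x2 + 4x3 + 11x4 ≥ 93   (silicon)
  x1, x2, x3, x4 ≥ 0.
The minimum-cost mix takes nothing from stainless scrap, return scrap, ferromanganese — only silicomanganese. Binding constraint: silicon.
That vertex is x1 = 0.5602.
Hence cost = 2.28·0.5602 = £1.2773.

£1.28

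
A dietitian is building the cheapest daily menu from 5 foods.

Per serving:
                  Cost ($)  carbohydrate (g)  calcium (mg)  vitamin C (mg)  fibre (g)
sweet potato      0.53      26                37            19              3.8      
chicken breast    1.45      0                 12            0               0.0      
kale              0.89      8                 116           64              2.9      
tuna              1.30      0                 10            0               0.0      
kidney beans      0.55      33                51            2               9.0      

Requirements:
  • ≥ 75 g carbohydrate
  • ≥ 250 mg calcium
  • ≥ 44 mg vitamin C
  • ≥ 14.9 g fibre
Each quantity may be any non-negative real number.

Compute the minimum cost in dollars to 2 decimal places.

$2.23

Set it up as a linear program. Let x1 = servings of sweet potato, x2 = servings of chicken breast, x3 = servings of kale, x4 = servings of tuna, x5 = servings of kidney beans.
min 0.53x1 + 1.45x2 + 0.89x3 + 1.3x4 + 0.55x5 with:
  26x1 + 8x3 + 33x5 ≥ 75   (carbohydrate)
  37x1 + 12x2 + 116x3 + 10x4 + 51x5 ≥ 250   (calcium)
  19x1 + 64x3 + 2x5 ≥ 44   (vitamin C)
  3.8x1 + 2.9x3 + 9x5 ≥ 14.9   (fibre)
  x1, x2, x3, x4, x5 ≥ 0.
At the optimum only kale, kidney beans are positive (sweet potato, chicken breast, tuna = 0). The carbohydrate and calcium requirements are met with equality.
That vertex is x3 = 1.294, x5 = 1.959.
Objective = 0.89·1.294 + 0.55·1.959 = 2.2291.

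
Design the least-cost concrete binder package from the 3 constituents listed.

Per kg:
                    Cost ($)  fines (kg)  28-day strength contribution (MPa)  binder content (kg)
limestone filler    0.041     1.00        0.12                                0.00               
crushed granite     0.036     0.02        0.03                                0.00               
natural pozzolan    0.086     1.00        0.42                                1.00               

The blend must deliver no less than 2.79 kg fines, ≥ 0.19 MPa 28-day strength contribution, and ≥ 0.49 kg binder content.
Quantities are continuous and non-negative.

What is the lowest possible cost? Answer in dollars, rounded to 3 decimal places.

$0.136

Let x1 = kg of limestone filler, x2 = kg of crushed granite, x3 = kg of natural pozzolan.
Minimize 0.041x1 + 0.036x2 + 0.086x3 s.t.:
  1x1 + 0.02x2 + 1x3 ≥ 2.79   (fines)
  0.12x1 + 0.03x2 + 0.42x3 ≥ 0.19   (28-day strength contribution)
  1x3 ≥ 0.49   (binder content)
  x1, x2, x3 ≥ 0.
The cheapest feasible vertex uses only limestone filler, natural pozzolan; crushed granite is not used. Binding constraints: fines and binder content.
That vertex is x1 = 2.3, x3 = 0.49.
Hence cost = 0.041·2.3 + 0.086·0.49 = $0.13644.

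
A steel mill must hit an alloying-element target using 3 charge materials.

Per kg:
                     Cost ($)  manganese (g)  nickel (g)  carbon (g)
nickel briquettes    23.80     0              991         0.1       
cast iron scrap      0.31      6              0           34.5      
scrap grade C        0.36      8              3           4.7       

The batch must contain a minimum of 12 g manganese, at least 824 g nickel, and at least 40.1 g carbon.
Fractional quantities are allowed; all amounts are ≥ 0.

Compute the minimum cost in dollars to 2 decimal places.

This is a linear program. Let x1 = kg of nickel briquettes, x2 = kg of cast iron scrap, x3 = kg of scrap grade C.
Minimize 23.8x1 + 0.31x2 + 0.36x3 s.t.:
  6x2 + 8x3 ≥ 12   (manganese)
  991x1 + 3x3 ≥ 824   (nickel)
  0.1x1 + 34.5x2 + 4.7x3 ≥ 40.1   (carbon)
  x1, x2, x3 ≥ 0.
All 3 inputs are positive at the optimum. There the manganese, nickel, carbon constraints are tight.
So nickel briquettes = 0.8294 kg, cast iron scrap = 1.064 kg, scrap grade C = 0.7018 kg.
Objective = 23.8·0.8294 + 0.31·1.064 + 0.36·0.7018 = 20.3222.

$20.32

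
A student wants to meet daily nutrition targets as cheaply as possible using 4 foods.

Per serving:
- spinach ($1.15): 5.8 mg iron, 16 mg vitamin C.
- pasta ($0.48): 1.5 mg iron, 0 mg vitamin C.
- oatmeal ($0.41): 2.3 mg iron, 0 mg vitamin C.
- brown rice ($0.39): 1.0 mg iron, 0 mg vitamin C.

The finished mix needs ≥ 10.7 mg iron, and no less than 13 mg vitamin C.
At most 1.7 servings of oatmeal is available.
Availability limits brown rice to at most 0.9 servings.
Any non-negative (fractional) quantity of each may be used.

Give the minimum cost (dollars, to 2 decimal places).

Let x1 = servings of spinach, x2 = servings of pasta, x3 = servings of oatmeal, x4 = servings of brown rice.
Minimise 1.15x1 + 0.48x2 + 0.41x3 + 0.39x4 subject to:
  5.8x1 + 1.5x2 + 2.3x3 + 1x4 ≥ 10.7   (iron)
  16x1 ≥ 13   (vitamin C)
  x3 ≤ 1.7
  x4 ≤ 0.9
  x1, x2, x3, x4 ≥ 0.
At the optimum only spinach, oatmeal are positive (pasta, brown rice = 0). Binding constraints: iron and the oatmeal cap.
Optimal quantities: spinach = 1.171 servings, oatmeal = 1.7 servings.
Hence cost = 1.15·1.171 + 0.41·1.7 = $2.0437.

$2.04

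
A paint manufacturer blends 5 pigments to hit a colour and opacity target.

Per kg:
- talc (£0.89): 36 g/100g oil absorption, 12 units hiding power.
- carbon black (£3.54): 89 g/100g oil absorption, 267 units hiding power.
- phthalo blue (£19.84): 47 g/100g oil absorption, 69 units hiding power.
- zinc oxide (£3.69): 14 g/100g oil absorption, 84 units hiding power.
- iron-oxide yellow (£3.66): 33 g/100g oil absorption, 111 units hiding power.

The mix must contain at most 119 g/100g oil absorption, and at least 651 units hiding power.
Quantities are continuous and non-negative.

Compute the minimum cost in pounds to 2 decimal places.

£26.67

Treat it as an LP. Let x1 = kg of talc, x2 = kg of carbon black, x3 = kg of phthalo blue, x4 = kg of zinc oxide, x5 = kg of iron-oxide yellow.
min 0.89x1 + 3.54x2 + 19.84x3 + 3.69x4 + 3.66x5 s.t.:
  36x1 + 89x2 + 47x3 + 14x4 + 33x5 ≤ 119   (oil absorption)
  12x1 + 267x2 + 69x3 + 84x4 + 111x5 ≥ 651   (hiding power)
  x1, x2, x3, x4, x5 ≥ 0.
At the optimum only carbon black, zinc oxide are positive (talc, phthalo blue, iron-oxide yellow = 0). The oil absorption and hiding power requirements are met with equality.
That vertex is x2 = 0.236, x4 = 7.
Total cost: 3.54·0.236 + 3.69·7 = 26.6654.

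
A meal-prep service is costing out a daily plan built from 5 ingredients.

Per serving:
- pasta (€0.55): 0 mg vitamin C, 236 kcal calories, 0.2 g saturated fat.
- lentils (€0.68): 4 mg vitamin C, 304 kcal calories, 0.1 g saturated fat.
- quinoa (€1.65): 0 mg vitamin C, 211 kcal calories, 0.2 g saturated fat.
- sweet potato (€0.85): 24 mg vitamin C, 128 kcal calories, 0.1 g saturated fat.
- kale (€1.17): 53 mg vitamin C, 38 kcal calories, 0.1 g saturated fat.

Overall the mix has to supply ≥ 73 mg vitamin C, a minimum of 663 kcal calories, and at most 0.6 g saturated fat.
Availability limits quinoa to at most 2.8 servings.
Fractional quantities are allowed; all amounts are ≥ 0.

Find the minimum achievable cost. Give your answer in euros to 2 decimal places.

€2.81

Let x1 = servings of pasta, x2 = servings of lentils, x3 = servings of quinoa, x4 = servings of sweet potato, x5 = servings of kale.
Minimise 0.55x1 + 0.68x2 + 1.65x3 + 0.85x4 + 1.17x5 with:
  4x2 + 24x4 + 53x5 ≥ 73   (vitamin C)
  236x1 + 304x2 + 211x3 + 128x4 + 38x5 ≥ 663   (calories)
  0.2x1 + 0.1x2 + 0.2x3 + 0.1x4 + 0.1x5 ≤ 0.6   (saturated fat)
  x3 ≤ 2.8
  x1, x2, x3, x4, x5 ≥ 0.
The optimal basis is {lentils, kale}; pasta, quinoa, sweet potato drop out. The vitamin C and calories requirements are met with equality.
Optimal quantities: lentils = 2.028 servings, kale = 1.224 servings.
Total cost: 0.68·2.028 + 1.17·1.224 = 2.8111.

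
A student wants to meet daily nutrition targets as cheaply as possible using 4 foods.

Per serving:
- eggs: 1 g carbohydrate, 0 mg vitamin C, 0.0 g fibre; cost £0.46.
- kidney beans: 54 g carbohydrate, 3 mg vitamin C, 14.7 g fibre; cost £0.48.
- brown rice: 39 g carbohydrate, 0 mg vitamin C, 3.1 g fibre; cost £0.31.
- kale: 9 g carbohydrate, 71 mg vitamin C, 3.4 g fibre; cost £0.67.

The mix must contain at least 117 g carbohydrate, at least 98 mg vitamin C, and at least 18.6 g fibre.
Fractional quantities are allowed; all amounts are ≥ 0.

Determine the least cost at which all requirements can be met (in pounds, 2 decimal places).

£1.77

Set it up as a linear program. Let x1 = servings of eggs, x2 = servings of kidney beans, x3 = servings of brown rice, x4 = servings of kale.
Minimise 0.46x1 + 0.48x2 + 0.31x3 + 0.67x4 subject to:
  1x1 + 54x2 + 39x3 + 9x4 ≥ 117   (carbohydrate)
  3x2 + 71x4 ≥ 98   (vitamin C)
  14.7x2 + 3.1x3 + 3.4x4 ≥ 18.6   (fibre)
  x1, x2, x3, x4 ≥ 0.
The cheapest feasible vertex uses only kidney beans, brown rice, kale; eggs is not used. Binding constraints: carbohydrate, vitamin C, fibre.
That vertex is x2 = 0.5435, x3 = 1.934, x4 = 1.357.
Total cost: 0.48·0.5435 + 0.31·1.934 + 0.67·1.357 = 1.7696.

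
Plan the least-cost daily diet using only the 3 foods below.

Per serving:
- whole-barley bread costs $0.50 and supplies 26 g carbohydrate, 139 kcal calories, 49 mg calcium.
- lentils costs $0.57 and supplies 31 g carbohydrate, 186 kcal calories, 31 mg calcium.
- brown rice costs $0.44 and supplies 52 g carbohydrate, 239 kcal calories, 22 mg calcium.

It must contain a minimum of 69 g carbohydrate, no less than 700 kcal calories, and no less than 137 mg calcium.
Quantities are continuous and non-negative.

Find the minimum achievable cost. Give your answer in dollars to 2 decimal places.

Treat it as an LP. Let x1 = servings of whole-barley bread, x2 = servings of lentils, x3 = servings of brown rice.
Minimise 0.5x1 + 0.57x2 + 0.44x3 with:
  26x1 + 31x2 + 52x3 ≥ 69   (carbohydrate)
  139x1 + 186x2 + 239x3 ≥ 700   (calories)
  49x1 + 31x2 + 22x3 ≥ 137   (calcium)
  x1, x2, x3 ≥ 0.
At the optimum only whole-barley bread, brown rice are positive (lentils = 0). There the calories and calcium constraints are tight.
Optimal quantities: whole-barley bread = 2.004 servings, brown rice = 1.763 servings.
Objective = 0.5·2.004 + 0.44·1.763 = 1.7777.

$1.78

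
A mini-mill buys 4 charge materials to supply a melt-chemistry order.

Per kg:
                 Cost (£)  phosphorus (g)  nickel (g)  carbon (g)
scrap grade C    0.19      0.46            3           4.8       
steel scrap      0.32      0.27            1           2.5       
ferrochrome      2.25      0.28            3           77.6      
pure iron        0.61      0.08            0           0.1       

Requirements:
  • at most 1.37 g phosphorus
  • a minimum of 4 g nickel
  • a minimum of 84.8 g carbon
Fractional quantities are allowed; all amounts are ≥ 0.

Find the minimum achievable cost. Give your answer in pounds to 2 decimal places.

Let x1 = kg of scrap grade C, x2 = kg of steel scrap, x3 = kg of ferrochrome, x4 = kg of pure iron.
Minimise 0.19x1 + 0.32x2 + 2.25x3 + 0.61x4 s.t.:
  0.46x1 + 0.27x2 + 0.28x3 + 0.08x4 ≤ 1.37   (phosphorus)
  3x1 + 1x2 + 3x3 ≥ 4   (nickel)
  4.8x1 + 2.5x2 + 77.6x3 + 0.1x4 ≥ 84.8   (carbon)
  x1, x2, x3, x4 ≥ 0.
At the optimum only scrap grade C, ferrochrome are positive (steel scrap, pure iron = 0). The nickel and carbon requirements are met with equality.
That vertex is x1 = 0.2564, x3 = 1.077.
Hence cost = 0.19·0.2564 + 2.25·1.077 = £2.4720.

£2.47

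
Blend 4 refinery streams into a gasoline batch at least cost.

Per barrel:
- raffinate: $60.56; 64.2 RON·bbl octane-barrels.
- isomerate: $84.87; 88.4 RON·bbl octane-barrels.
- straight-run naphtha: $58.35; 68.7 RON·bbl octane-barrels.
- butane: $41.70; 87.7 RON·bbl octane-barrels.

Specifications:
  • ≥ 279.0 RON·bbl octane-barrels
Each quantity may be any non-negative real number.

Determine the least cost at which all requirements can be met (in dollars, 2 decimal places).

Set it up as a linear program. Let x1 = barrels of raffinate, x2 = barrels of isomerate, x3 = barrels of straight-run naphtha, x4 = barrels of butane.
Minimize 60.56x1 + 84.87x2 + 58.35x3 + 41.7x4 with:
  64.2x1 + 88.4x2 + 68.7x3 + 87.7x4 ≥ 279   (octane-barrels)
  x1, x2, x3, x4 ≥ 0.
The minimum-cost mix takes nothing from raffinate, isomerate, straight-run naphtha — only butane. There the octane-barrels constraint is tight.
So butane = 3.1813 barrels.
Objective = 41.7·3.1813 = 132.6602.

$132.66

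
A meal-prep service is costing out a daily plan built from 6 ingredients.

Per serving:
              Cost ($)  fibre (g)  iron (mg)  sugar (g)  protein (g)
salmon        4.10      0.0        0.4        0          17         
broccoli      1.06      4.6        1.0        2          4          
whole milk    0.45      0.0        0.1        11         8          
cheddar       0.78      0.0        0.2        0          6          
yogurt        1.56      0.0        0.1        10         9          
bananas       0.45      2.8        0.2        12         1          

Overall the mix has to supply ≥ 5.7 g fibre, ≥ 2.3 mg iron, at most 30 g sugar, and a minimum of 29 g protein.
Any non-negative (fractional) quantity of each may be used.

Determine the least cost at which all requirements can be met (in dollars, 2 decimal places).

$3.45

Treat it as an LP. Let x1 = servings of salmon, x2 = servings of broccoli, x3 = servings of whole milk, x4 = servings of cheddar, x5 = servings of yogurt, x6 = servings of bananas.
min 4.1x1 + 1.06x2 + 0.45x3 + 0.78x4 + 1.56x5 + 0.45x6 s.t.:
  4.6x2 + 2.8x6 ≥ 5.7   (fibre)
  0.4x1 + 1x2 + 0.1x3 + 0.2x4 + 0.1x5 + 0.2x6 ≥ 2.3   (iron)
  2x2 + 11x3 + 10x5 + 12x6 ≤ 30   (sugar)
  17x1 + 4x2 + 8x3 + 6x4 + 9x5 + 1x6 ≥ 29   (protein)
  x1, x2, x3, x4, x5, x6 ≥ 0.
The minimum-cost mix takes nothing from salmon, yogurt, bananas — only broccoli, whole milk, cheddar. Binding constraints: iron, sugar, protein.
Optimal quantities: broccoli = 1.993 servings, whole milk = 2.365 servings, cheddar = 0.3514 servings.
Total cost: 1.06·1.993 + 0.45·2.365 + 0.78·0.3514 = 3.4509.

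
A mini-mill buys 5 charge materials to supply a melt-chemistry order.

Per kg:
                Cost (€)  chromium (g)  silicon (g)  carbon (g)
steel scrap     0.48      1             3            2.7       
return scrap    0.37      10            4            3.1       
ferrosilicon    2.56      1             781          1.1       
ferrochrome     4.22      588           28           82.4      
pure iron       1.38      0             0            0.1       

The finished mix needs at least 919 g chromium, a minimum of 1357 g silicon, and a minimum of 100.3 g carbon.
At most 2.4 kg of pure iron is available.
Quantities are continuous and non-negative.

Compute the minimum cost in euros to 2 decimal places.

€10.89

Treat it as an LP. Let x1 = kg of steel scrap, x2 = kg of return scrap, x3 = kg of ferrosilicon, x4 = kg of ferrochrome, x5 = kg of pure iron.
min 0.48x1 + 0.37x2 + 2.56x3 + 4.22x4 + 1.38x5 subject to:
  1x1 + 10x2 + 1x3 + 588x4 ≥ 919   (chromium)
  3x1 + 4x2 + 781x3 + 28x4 ≥ 1357   (silicon)
  2.7x1 + 3.1x2 + 1.1x3 + 82.4x4 + 0.1x5 ≥ 100.3   (carbon)
  x5 ≤ 2.4
  x1, x2, x3, x4, x5 ≥ 0.
The optimal basis is {ferrosilicon, ferrochrome}; steel scrap, return scrap, pure iron drop out. There the chromium and silicon constraints are tight.
Solving gives x3 = 1.682, x4 = 1.56.
Total cost: 2.56·1.682 + 4.22·1.56 = 10.8891.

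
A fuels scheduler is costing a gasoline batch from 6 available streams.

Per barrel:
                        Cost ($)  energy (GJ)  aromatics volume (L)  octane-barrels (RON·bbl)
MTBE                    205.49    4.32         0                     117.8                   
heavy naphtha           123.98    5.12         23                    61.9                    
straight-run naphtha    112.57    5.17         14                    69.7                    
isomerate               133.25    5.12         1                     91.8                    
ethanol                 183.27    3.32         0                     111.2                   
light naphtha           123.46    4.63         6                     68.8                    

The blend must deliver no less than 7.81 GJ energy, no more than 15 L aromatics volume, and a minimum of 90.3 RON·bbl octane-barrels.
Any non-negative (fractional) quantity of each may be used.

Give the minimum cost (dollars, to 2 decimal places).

$180.46

Set it up as a linear program. Let x1 = barrels of MTBE, x2 = barrels of heavy naphtha, x3 = barrels of straight-run naphtha, x4 = barrels of isomerate, x5 = barrels of ethanol, x6 = barrels of light naphtha.
min 205.49x1 + 123.98x2 + 112.57x3 + 133.25x4 + 183.27x5 + 123.46x6 s.t.:
  4.32x1 + 5.12x2 + 5.17x3 + 5.12x4 + 3.32x5 + 4.63x6 ≥ 7.81   (energy)
  23x2 + 14x3 + 1x4 + 6x6 ≤ 15   (aromatics volume)
  117.8x1 + 61.9x2 + 69.7x3 + 91.8x4 + 111.2x5 + 68.8x6 ≥ 90.3   (octane-barrels)
  x1, x2, x3, x4, x5, x6 ≥ 0.
At the optimum only straight-run naphtha, isomerate are positive (MTBE, heavy naphtha, ethanol, light naphtha = 0). There the energy and aromatics volume constraints are tight.
Optimal quantities: straight-run naphtha = 1.0373 barrels, isomerate = 0.47797 barrels.
Hence cost = 112.57·1.0373 + 133.25·0.47797 = $180.4584.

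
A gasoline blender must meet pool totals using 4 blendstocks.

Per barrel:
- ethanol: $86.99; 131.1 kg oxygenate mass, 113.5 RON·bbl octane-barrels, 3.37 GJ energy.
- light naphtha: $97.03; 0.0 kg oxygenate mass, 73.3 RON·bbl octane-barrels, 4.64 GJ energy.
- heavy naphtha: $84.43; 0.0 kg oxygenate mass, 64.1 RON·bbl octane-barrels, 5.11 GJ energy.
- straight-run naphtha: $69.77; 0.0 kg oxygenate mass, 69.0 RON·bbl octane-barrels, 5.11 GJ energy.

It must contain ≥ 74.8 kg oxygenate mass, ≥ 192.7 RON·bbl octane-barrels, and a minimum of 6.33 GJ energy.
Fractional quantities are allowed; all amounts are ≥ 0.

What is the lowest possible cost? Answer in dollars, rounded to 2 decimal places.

Set it up as a linear program. Let x1 = barrels of ethanol, x2 = barrels of light naphtha, x3 = barrels of heavy naphtha, x4 = barrels of straight-run naphtha.
Minimise 86.99x1 + 97.03x2 + 84.43x3 + 69.77x4 s.t.:
  131.1x1 ≥ 74.8   (oxygenate mass)
  113.5x1 + 73.3x2 + 64.1x3 + 69x4 ≥ 192.7   (octane-barrels)
  3.37x1 + 4.64x2 + 5.11x3 + 5.11x4 ≥ 6.33   (energy)
  x1, x2, x3, x4 ≥ 0.
The optimal basis is {ethanol, straight-run naphtha}; light naphtha, heavy naphtha drop out. Binding constraints: octane-barrels and energy.
So ethanol = 1.577 barrels, straight-run naphtha = 0.1987 barrels.
Objective = 86.99·1.577 + 69.77·0.1987 = 151.0465.

$151.05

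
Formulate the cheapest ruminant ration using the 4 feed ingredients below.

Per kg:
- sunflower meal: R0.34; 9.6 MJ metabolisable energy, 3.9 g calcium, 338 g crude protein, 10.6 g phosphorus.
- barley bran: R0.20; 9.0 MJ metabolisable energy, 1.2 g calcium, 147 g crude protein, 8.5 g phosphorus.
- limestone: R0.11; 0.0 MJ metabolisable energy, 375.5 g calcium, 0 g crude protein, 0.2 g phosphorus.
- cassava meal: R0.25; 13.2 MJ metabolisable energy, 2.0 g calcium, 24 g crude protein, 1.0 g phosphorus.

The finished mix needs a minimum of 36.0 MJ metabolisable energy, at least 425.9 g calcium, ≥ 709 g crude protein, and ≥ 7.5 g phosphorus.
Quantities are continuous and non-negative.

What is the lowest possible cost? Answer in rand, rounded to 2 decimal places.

This is a linear program. Let x1 = kg of sunflower meal, x2 = kg of barley bran, x3 = kg of limestone, x4 = kg of cassava meal.
min 0.34x1 + 0.2x2 + 0.11x3 + 0.25x4 with:
  9.6x1 + 9x2 + 13.2x4 ≥ 36   (metabolisable energy)
  3.9x1 + 1.2x2 + 375.5x3 + 2x4 ≥ 425.9   (calcium)
  338x1 + 147x2 + 24x4 ≥ 709   (crude protein)
  10.6x1 + 8.5x2 + 0.2x3 + 1x4 ≥ 7.5   (phosphorus)
  x1, x2, x3, x4 ≥ 0.
At the optimum only sunflower meal, barley bran, limestone are positive (cassava meal = 0). Binding constraints: metabolisable energy, calcium, crude protein.
That vertex is x1 = 0.6678, x2 = 3.288, x3 = 1.117.
Objective = 0.34·0.6678 + 0.2·3.288 + 0.11·1.117 = 1.0075.

R1.01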